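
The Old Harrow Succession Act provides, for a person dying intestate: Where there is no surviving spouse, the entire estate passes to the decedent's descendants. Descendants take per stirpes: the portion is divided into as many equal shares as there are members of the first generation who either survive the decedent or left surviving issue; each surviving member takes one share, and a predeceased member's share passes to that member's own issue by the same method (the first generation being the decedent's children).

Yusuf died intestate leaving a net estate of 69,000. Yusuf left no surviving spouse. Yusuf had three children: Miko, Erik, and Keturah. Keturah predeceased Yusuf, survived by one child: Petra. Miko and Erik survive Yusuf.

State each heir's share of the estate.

The entire 69,000 passes to the descendants.
That amount (69,000) is divided into 3 shares of 23,000: Miko and Erik each take 23,000; Keturah's 23,000 share passes to Keturah's issue.
Keturah's share (23,000) passes entirely to Petra.

Miko: 23,000; Erik: 23,000; Petra: 23,000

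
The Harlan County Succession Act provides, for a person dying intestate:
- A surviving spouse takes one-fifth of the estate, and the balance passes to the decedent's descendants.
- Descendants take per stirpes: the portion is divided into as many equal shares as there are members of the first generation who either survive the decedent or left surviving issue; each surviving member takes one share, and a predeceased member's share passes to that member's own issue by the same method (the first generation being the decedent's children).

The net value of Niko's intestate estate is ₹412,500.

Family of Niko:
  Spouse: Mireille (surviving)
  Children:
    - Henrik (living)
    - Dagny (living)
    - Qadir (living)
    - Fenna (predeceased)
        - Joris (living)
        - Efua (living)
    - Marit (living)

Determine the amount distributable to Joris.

Joris receives ₹33,000.

Mireille takes one-fifth of ₹412,500 = ₹82,500. The remaining ₹330,000 passes to the descendants.
The descendants' portion (₹330,000) is divided into 5 shares of ₹66,000: Henrik, Dagny, Qadir, and Marit each take ₹66,000; Fenna's ₹66,000 share passes to Fenna's issue.
Fenna's share (₹66,000) is divided into 2 shares of ₹33,000: Joris and Efua each take ₹33,000.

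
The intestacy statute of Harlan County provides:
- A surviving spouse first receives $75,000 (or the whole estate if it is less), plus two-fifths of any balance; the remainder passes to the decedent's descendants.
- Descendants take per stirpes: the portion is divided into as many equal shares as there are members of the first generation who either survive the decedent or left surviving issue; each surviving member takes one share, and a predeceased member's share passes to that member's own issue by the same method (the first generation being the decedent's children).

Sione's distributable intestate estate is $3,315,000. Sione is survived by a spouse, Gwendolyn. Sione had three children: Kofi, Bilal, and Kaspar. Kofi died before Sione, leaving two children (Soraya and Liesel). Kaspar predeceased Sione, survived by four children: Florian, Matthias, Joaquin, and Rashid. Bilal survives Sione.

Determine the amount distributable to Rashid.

Rashid receives $162,000.

Gwendolyn first takes $75,000, leaving a balance of $3,240,000. Gwendolyn then takes two-fifths of the balance ($1,296,000), for a total of $1,371,000. The remaining $1,944,000 passes to the descendants.
The descendants' portion ($1,944,000) is divided into 3 shares of $648,000: Bilal takes $648,000; Kofi's $648,000 share passes to Kofi's issue; Kaspar's $648,000 share passes to Kaspar's issue.
Kofi's share ($648,000) is divided into 2 shares of $324,000: Soraya and Liesel each take $324,000.
Kaspar's share ($648,000) is divided into 4 shares of $162,000: Florian, Matthias, Joaquin, and Rashid each take $162,000.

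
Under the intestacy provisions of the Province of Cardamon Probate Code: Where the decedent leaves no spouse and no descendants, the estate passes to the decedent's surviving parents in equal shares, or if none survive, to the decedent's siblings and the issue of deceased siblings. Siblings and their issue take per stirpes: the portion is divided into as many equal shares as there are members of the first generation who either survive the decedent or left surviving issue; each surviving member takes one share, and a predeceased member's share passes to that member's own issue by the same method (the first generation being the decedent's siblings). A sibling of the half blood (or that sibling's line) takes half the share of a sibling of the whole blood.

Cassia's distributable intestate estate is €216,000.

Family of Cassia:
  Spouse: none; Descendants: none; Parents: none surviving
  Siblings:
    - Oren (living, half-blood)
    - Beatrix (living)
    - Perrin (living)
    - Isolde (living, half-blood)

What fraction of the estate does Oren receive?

Oren receives 1/6 of the estate.

The entire €216,000 passes to the siblings and their issue.
Counting each half-blood sibling's line as half a unit, there are 3 units in €216,000, so one unit is €72,000. Whole-blood lines (Beatrix and Perrin) take €72,000 each; half-blood lines (Oren and Isolde) take €36,000 each.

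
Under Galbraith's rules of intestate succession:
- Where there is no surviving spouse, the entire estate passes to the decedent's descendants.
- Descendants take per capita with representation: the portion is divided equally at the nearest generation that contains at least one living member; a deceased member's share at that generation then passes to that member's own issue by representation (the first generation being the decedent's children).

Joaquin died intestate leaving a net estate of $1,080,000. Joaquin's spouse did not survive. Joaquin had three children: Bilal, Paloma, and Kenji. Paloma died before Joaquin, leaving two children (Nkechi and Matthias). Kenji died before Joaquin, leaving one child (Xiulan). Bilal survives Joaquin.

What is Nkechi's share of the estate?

Nkechi receives $180,000.

The entire $1,080,000 passes to the descendants.
That amount ($1,080,000) is divided into 3 shares of $360,000: Bilal takes $360,000; Paloma's $360,000 share passes to Paloma's issue; Kenji's $360,000 share passes to Kenji's issue.
Paloma's share ($360,000) is divided into 2 shares of $180,000: Nkechi and Matthias each take $180,000.
Kenji's share ($360,000) passes entirely to Xiulan.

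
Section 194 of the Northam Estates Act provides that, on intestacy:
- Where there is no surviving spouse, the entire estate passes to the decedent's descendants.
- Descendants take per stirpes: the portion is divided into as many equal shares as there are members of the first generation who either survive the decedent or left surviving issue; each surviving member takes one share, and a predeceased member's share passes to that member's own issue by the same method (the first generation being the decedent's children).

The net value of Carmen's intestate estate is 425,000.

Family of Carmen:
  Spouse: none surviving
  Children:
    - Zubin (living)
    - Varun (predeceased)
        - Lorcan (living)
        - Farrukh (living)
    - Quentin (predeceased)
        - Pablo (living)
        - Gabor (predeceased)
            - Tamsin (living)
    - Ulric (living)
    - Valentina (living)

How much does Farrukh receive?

The entire 425,000 passes to the descendants.
That amount (425,000) is divided into 5 shares of 85,000: Zubin, Ulric, and Valentina each take 85,000; Varun's 85,000 share passes to Varun's issue; Quentin's 85,000 share passes to Quentin's issue.
Varun's share (85,000) is divided into 2 shares of 42,500: Lorcan and Farrukh each take 42,500.
Quentin's share (85,000) is divided into 2 shares of 42,500: Pablo takes 42,500; Gabor's 42,500 share passes to Gabor's issue.
Gabor's share (42,500) passes entirely to Tamsin.

Farrukh receives 42,500.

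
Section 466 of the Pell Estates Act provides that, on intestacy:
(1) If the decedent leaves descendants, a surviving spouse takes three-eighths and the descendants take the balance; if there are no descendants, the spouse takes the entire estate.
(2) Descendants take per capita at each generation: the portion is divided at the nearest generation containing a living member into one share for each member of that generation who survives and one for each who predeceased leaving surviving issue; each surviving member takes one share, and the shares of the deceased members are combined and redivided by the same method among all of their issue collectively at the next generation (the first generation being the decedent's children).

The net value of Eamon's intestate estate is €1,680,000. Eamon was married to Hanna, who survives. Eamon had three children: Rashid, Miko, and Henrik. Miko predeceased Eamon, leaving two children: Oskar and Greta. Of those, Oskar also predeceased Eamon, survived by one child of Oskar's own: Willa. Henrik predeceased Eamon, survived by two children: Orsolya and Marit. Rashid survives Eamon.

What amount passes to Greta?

Hanna takes three-eighths of €1,680,000 = €630,000. The remaining €1,050,000 passes to the descendants.
The descendants' portion (€1,050,000) is divided at the children's generation into 3 shares of €350,000. Rashid takes €350,000. The 2 shares of the deceased (Miko and Henrik) are combined into a pool of €700,000.
That pool (€700,000) is divided at the grandchildren's generation into 4 shares of €175,000. Greta, Orsolya, and Marit each take €175,000. The remaining share for the deceased Oskar (€175,000) is carried to the next generation.
That pool (€175,000) passes entirely to Willa, the sole taker at the great-grandchildren's generation.

Greta receives €175,000.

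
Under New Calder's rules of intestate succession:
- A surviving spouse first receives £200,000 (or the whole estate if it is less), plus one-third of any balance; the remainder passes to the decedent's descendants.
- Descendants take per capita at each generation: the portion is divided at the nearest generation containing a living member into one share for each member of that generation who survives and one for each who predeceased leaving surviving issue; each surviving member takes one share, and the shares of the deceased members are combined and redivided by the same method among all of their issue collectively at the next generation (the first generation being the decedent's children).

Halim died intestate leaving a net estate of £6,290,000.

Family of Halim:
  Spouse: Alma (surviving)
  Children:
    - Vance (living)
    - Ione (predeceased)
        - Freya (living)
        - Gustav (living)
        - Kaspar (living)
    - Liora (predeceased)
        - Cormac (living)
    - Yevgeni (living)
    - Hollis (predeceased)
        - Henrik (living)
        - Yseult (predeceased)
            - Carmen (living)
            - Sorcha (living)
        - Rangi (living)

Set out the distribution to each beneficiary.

Alma first takes £200,000, leaving a balance of £6,090,000. Alma then takes one-third of the balance (£2,030,000), for a total of £2,230,000. The remaining £4,060,000 passes to the descendants.
The descendants' portion (£4,060,000) is divided at the children's generation into 5 shares of £812,000. Vance and Yevgeni each take £812,000. The 3 shares of the deceased (Ione, Liora, and Hollis) are combined into a pool of £2,436,000.
That pool (£2,436,000) is divided at the grandchildren's generation into 7 shares of £348,000. Freya, Gustav, Kaspar, Cormac, Henrik, and Rangi each take £348,000. The remaining share for the deceased Yseult (£348,000) is carried to the next generation.
That pool (£348,000) is divided at the great-grandchildren's generation equally among Carmen and Sorcha: £174,000 each.

Alma: £2,230,000; Vance: £812,000; Freya: £348,000; Gustav: £348,000; Kaspar: £348,000; Cormac: £348,000; Yevgeni: £812,000; Henrik: £348,000; Carmen: £174,000; Sorcha: £174,000; Rangi: £348,000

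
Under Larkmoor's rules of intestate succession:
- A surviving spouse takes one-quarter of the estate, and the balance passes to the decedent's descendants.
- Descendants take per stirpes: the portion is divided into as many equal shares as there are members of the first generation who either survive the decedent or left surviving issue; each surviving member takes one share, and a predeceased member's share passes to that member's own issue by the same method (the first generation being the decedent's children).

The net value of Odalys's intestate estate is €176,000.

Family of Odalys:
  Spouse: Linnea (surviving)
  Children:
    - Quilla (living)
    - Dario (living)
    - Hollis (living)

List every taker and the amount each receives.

Linnea takes one-quarter of €176,000 = €44,000. The remaining €132,000 passes to the descendants.
The descendants' portion (€132,000) is divided into 3 shares of €44,000: Quilla, Dario, and Hollis each take €44,000.

Linnea: €44,000; Quilla: €44,000; Dario: €44,000; Hollis: €44,000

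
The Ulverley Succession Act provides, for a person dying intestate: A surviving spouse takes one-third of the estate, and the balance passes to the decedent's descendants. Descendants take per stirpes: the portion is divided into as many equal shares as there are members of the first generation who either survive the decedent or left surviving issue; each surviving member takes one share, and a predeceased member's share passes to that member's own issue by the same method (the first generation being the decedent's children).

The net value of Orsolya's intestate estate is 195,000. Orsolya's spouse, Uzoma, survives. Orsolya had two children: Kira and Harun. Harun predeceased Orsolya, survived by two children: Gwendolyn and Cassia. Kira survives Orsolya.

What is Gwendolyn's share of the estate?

Gwendolyn receives 32,500.

Uzoma takes one-third of 195,000 = 65,000. The remaining 130,000 passes to the descendants.
The descendants' portion (130,000) is divided into 2 shares of 65,000: Kira takes 65,000; Harun's 65,000 share passes to Harun's issue.
Harun's share (65,000) is divided into 2 shares of 32,500: Gwendolyn and Cassia each take 32,500.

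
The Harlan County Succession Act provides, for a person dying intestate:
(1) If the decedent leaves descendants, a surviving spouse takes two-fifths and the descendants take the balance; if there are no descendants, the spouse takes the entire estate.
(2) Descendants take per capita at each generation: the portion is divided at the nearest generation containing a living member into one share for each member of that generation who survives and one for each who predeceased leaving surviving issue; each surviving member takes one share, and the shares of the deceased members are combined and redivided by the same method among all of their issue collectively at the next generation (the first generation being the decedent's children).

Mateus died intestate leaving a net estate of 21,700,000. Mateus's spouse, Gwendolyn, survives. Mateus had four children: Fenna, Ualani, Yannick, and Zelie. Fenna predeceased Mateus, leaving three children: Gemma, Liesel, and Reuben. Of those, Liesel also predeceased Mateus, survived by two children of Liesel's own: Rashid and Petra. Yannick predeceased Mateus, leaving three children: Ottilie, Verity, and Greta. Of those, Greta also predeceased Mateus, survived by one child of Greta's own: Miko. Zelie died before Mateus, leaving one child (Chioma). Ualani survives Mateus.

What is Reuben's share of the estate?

Gwendolyn takes two-fifths of 21,700,000 = 8,680,000. The remaining 13,020,000 passes to the descendants.
The descendants' portion (13,020,000) is divided at the children's generation into 4 shares of 3,255,000. Ualani takes 3,255,000. The 3 shares of the deceased (Fenna, Yannick, and Zelie) are combined into a pool of 9,765,000.
That pool (9,765,000) is divided at the grandchildren's generation into 7 shares of 1,395,000. Gemma, Reuben, Ottilie, Verity, and Chioma each take 1,395,000. The 2 shares of the deceased (Liesel and Greta) are combined into a pool of 2,790,000.
That pool (2,790,000) is divided at the great-grandchildren's generation equally among Rashid, Petra, and Miko: 930,000 each.

Reuben receives 1,395,000.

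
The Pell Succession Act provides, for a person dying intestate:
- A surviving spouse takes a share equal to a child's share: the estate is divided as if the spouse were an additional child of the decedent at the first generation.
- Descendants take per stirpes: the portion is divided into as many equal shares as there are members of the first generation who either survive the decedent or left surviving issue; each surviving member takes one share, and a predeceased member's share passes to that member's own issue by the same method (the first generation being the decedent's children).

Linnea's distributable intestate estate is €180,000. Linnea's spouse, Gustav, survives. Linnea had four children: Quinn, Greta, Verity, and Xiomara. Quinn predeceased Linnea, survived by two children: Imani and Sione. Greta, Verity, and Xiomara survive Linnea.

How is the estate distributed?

The spouse counts as an additional share at the children's level, so there are 5 primary shares of €36,000. Gustav takes one such share (€36,000).
The children's combined portion (€144,000) is divided into 4 shares of €36,000: Greta, Verity, and Xiomara each take €36,000; Quinn's €36,000 share passes to Quinn's issue.
Quinn's share (€36,000) is divided into 2 shares of €18,000: Imani and Sione each take €18,000.

Gustav: €36,000; Imani: €18,000; Sione: €18,000; Greta: €36,000; Verity: €36,000; Xiomara: €36,000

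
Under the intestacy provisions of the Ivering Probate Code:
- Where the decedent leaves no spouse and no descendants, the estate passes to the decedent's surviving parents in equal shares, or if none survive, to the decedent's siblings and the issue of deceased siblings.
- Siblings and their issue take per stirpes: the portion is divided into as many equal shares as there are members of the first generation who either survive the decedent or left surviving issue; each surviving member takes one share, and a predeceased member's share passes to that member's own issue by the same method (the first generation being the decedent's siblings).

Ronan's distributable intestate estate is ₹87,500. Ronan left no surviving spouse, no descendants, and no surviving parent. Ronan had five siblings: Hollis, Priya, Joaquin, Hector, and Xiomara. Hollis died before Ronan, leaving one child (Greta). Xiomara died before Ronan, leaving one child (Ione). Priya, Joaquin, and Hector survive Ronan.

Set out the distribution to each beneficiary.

The entire ₹87,500 passes to the siblings and their issue.
That amount (₹87,500) is divided into 5 shares of ₹17,500: Priya, Joaquin, and Hector each take ₹17,500; Hollis's ₹17,500 share passes to Hollis's issue; Xiomara's ₹17,500 share passes to Xiomara's issue.
Hollis's share (₹17,500) passes entirely to Greta.
Xiomara's share (₹17,500) passes entirely to Ione.

Greta: ₹17,500; Priya: ₹17,500; Joaquin: ₹17,500; Hector: ₹17,500; Ione: ₹17,500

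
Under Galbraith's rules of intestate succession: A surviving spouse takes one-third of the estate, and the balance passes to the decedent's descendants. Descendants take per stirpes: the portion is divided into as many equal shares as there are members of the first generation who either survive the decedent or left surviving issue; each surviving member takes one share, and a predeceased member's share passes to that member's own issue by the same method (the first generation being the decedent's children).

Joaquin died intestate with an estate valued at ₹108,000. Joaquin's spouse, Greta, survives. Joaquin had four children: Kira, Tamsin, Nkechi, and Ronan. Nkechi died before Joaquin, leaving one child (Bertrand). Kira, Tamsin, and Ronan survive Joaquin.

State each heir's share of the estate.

Greta: ₹36,000; Kira: ₹18,000; Tamsin: ₹18,000; Bertrand: ₹18,000; Ronan: ₹18,000

Greta takes one-third of ₹108,000 = ₹36,000. The remaining ₹72,000 passes to the descendants.
The descendants' portion (₹72,000) is divided into 4 shares of ₹18,000: Kira, Tamsin, and Ronan each take ₹18,000; Nkechi's ₹18,000 share passes to Nkechi's issue.
Nkechi's share (₹18,000) passes entirely to Bertrand.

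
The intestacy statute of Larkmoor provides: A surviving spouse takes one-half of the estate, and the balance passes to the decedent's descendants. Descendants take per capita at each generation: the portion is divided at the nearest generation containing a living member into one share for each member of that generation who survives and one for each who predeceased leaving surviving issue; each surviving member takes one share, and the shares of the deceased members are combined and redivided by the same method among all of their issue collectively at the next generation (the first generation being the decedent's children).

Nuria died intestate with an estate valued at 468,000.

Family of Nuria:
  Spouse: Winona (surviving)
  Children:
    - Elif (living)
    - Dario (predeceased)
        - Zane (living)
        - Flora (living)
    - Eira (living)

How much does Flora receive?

Winona takes one-half of 468,000 = 234,000. The remaining 234,000 passes to the descendants.
The descendants' portion (234,000) is divided at the children's generation into 3 shares of 78,000. Elif and Eira each take 78,000. The remaining share for the deceased Dario (78,000) is carried to the next generation.
That pool (78,000) is divided at the grandchildren's generation equally among Zane and Flora: 39,000 each.

Flora receives 39,000.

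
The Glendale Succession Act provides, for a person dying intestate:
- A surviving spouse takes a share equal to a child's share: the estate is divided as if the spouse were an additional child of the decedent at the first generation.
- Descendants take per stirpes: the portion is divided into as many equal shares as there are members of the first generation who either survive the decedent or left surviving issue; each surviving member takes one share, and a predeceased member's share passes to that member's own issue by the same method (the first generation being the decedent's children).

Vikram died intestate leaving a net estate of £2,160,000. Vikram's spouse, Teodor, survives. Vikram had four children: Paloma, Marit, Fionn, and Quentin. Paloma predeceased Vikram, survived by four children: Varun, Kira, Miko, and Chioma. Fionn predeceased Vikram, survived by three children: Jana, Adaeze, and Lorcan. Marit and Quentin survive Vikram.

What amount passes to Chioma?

Chioma receives £108,000.

The spouse counts as an additional share at the children's level, so there are 5 primary shares of £432,000. Teodor takes one such share (£432,000).
The children's combined portion (£1,728,000) is divided into 4 shares of £432,000: Marit and Quentin each take £432,000; Paloma's £432,000 share passes to Paloma's issue; Fionn's £432,000 share passes to Fionn's issue.
Paloma's share (£432,000) is divided into 4 shares of £108,000: Varun, Kira, Miko, and Chioma each take £108,000.
Fionn's share (£432,000) is divided into 3 shares of £144,000: Jana, Adaeze, and Lorcan each take £144,000.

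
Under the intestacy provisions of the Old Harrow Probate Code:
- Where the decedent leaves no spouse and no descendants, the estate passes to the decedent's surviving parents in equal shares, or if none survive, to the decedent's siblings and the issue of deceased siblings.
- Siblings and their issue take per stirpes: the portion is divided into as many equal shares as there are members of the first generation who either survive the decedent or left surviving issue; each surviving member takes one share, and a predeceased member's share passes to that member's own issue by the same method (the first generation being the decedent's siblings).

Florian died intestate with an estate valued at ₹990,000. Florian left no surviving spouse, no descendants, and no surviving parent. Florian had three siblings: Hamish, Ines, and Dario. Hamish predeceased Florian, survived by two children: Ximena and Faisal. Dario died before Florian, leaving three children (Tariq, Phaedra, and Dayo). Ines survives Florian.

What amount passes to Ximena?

Ximena receives ₹165,000.

The entire ₹990,000 passes to the siblings and their issue.
That amount (₹990,000) is divided into 3 shares of ₹330,000: Ines takes ₹330,000; Hamish's ₹330,000 share passes to Hamish's issue; Dario's ₹330,000 share passes to Dario's issue.
Hamish's share (₹330,000) is divided into 2 shares of ₹165,000: Ximena and Faisal each take ₹165,000.
Dario's share (₹330,000) is divided into 3 shares of ₹110,000: Tariq, Phaedra, and Dayo each take ₹110,000.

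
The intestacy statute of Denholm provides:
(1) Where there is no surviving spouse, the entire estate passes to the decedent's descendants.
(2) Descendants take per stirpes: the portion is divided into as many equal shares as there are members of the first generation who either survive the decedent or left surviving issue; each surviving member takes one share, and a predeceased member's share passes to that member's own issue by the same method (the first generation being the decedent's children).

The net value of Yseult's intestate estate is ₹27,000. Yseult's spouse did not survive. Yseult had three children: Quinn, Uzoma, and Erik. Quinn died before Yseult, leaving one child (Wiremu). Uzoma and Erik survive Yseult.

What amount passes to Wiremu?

The entire ₹27,000 passes to the descendants.
That amount (₹27,000) is divided into 3 shares of ₹9,000: Uzoma and Erik each take ₹9,000; Quinn's ₹9,000 share passes to Quinn's issue.
Quinn's share (₹9,000) passes entirely to Wiremu.

Wiremu receives ₹9,000.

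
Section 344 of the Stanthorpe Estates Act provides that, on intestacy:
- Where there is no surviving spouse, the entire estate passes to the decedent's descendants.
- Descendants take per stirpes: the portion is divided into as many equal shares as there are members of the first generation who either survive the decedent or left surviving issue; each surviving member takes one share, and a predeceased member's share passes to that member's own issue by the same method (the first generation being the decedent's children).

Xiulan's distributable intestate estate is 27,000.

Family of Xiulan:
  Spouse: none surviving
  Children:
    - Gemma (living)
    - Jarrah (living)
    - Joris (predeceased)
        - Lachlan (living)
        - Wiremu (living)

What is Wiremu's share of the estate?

The entire 27,000 passes to the descendants.
That amount (27,000) is divided into 3 shares of 9,000: Gemma and Jarrah each take 9,000; Joris's 9,000 share passes to Joris's issue.
Joris's share (9,000) is divided into 2 shares of 4,500: Lachlan and Wiremu each take 4,500.

Wiremu receives 4,500.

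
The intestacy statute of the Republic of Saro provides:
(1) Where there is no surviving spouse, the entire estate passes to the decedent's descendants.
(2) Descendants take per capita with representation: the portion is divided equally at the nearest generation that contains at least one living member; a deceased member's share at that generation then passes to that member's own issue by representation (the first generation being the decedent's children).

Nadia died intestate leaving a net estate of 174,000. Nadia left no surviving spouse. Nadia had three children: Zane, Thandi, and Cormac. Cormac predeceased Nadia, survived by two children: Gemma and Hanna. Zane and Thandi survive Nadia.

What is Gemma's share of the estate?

Gemma receives 29,000.

The entire 174,000 passes to the descendants.
That amount (174,000) is divided into 3 shares of 58,000: Zane and Thandi each take 58,000; Cormac's 58,000 share passes to Cormac's issue.
Cormac's share (58,000) is divided into 2 shares of 29,000: Gemma and Hanna each take 29,000.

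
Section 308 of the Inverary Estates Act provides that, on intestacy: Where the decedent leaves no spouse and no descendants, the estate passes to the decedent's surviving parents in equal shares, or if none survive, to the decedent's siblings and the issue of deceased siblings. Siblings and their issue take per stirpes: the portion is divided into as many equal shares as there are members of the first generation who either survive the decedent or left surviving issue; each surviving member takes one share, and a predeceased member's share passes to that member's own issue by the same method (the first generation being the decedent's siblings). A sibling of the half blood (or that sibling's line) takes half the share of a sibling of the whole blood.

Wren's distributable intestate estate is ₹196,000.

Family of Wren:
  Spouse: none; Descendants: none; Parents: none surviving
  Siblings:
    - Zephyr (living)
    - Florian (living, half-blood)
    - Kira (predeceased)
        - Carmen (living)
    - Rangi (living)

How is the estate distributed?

The entire ₹196,000 passes to the siblings and their issue.
Counting each half-blood sibling's line as half a unit, there are 7/2 units in ₹196,000, so one unit is ₹56,000. Whole-blood lines (Zephyr, Kira, and Rangi) take ₹56,000 each; half-blood lines (Florian) take ₹28,000 each.
Kira's share (₹56,000) passes entirely to Carmen.

Zephyr: ₹56,000; Florian: ₹28,000; Carmen: ₹56,000; Rangi: ₹56,000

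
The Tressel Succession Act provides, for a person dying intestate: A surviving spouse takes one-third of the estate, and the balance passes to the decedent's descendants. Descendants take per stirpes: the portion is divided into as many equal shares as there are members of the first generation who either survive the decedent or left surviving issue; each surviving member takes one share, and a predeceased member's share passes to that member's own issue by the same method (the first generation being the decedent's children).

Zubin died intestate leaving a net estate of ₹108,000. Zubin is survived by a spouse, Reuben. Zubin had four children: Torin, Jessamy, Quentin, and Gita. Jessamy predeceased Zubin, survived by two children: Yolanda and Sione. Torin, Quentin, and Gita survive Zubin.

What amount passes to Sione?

Sione receives ₹9,000.

Reuben takes one-third of ₹108,000 = ₹36,000. The remaining ₹72,000 passes to the descendants.
The descendants' portion (₹72,000) is divided into 4 shares of ₹18,000: Torin, Quentin, and Gita each take ₹18,000; Jessamy's ₹18,000 share passes to Jessamy's issue.
Jessamy's share (₹18,000) is divided into 2 shares of ₹9,000: Yolanda and Sione each take ₹9,000.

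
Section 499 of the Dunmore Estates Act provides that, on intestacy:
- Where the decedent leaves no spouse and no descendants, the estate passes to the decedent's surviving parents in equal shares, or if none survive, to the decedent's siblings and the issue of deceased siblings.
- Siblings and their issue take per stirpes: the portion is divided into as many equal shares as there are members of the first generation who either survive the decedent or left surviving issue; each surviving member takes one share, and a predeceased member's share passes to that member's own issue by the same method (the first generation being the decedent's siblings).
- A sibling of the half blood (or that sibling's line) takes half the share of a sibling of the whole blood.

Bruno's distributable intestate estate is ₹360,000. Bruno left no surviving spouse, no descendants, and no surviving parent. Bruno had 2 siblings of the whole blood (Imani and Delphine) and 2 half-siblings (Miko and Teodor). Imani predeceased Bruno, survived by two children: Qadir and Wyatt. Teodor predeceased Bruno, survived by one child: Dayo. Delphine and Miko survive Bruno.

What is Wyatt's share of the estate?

Wyatt receives ₹60,000.

The entire ₹360,000 passes to the siblings and their issue.
Counting each half-blood sibling's line as half a unit, there are 3 units in ₹360,000, so one unit is ₹120,000. Whole-blood lines (Imani and Delphine) take ₹120,000 each; half-blood lines (Miko and Teodor) take ₹60,000 each.
Imani's share (₹120,000) is divided into 2 shares of ₹60,000: Qadir and Wyatt each take ₹60,000.
Teodor's share (₹60,000) passes entirely to Dayo.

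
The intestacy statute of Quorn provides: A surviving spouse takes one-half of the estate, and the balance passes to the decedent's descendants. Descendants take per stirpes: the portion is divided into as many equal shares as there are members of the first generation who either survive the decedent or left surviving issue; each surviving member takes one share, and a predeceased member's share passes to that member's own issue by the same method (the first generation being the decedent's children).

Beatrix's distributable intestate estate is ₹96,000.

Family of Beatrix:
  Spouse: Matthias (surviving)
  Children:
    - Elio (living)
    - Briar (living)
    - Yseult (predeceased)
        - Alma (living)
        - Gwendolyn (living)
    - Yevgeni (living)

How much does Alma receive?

Alma receives ₹6,000.

Matthias takes one-half of ₹96,000 = ₹48,000. The remaining ₹48,000 passes to the descendants.
The descendants' portion (₹48,000) is divided into 4 shares of ₹12,000: Elio, Briar, and Yevgeni each take ₹12,000; Yseult's ₹12,000 share passes to Yseult's issue.
Yseult's share (₹12,000) is divided into 2 shares of ₹6,000: Alma and Gwendolyn each take ₹6,000.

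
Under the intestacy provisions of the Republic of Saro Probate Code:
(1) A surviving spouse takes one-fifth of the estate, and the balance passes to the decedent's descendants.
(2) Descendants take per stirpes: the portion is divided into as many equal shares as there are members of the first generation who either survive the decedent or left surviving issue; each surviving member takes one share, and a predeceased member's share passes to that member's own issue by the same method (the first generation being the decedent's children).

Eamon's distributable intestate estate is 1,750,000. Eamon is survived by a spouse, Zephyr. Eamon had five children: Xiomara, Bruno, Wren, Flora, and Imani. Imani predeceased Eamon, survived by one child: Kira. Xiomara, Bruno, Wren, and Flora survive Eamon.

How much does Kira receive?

Kira receives 280,000.

Zephyr takes one-fifth of 1,750,000 = 350,000. The remaining 1,400,000 passes to the descendants.
The descendants' portion (1,400,000) is divided into 5 shares of 280,000: Xiomara, Bruno, Wren, and Flora each take 280,000; Imani's 280,000 share passes to Imani's issue.
Imani's share (280,000) passes entirely to Kira.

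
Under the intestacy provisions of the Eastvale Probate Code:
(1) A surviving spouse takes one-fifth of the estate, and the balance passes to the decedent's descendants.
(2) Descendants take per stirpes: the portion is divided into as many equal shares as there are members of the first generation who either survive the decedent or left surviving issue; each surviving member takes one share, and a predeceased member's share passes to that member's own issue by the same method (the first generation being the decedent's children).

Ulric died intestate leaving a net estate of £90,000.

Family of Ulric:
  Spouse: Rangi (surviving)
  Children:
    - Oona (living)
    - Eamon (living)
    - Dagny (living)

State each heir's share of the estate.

Rangi: £18,000; Oona: £24,000; Eamon: £24,000; Dagny: £24,000

Rangi takes one-fifth of £90,000 = £18,000. The remaining £72,000 passes to the descendants.
The descendants' portion (£72,000) is divided into 3 shares of £24,000: Oona, Eamon, and Dagny each take £24,000.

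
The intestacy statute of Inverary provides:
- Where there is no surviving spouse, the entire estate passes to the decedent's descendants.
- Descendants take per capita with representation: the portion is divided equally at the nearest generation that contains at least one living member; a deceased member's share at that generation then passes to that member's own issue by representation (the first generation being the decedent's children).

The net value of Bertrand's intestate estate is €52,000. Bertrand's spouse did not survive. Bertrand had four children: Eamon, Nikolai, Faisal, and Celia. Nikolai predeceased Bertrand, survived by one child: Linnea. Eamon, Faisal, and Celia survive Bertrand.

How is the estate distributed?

The entire €52,000 passes to the descendants.
That amount (€52,000) is divided into 4 shares of €13,000: Eamon, Faisal, and Celia each take €13,000; Nikolai's €13,000 share passes to Nikolai's issue.
Nikolai's share (€13,000) passes entirely to Linnea.

Eamon: €13,000; Linnea: €13,000; Faisal: €13,000; Celia: €13,000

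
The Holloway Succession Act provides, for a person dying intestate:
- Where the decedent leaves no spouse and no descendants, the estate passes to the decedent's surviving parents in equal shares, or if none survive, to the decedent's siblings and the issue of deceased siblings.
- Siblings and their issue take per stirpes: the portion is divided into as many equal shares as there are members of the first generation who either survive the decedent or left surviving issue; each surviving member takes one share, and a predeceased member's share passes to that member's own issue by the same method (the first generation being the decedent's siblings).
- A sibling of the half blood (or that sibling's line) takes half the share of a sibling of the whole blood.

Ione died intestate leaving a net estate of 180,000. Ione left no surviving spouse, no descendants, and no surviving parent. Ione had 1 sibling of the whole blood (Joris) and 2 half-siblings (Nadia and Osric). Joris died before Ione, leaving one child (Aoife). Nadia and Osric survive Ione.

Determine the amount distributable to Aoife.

Aoife receives 90,000.

The entire 180,000 passes to the siblings and their issue.
Counting each half-blood sibling's line as half a unit, there are 2 units in 180,000, so one unit is 90,000. Whole-blood lines (Joris) take 90,000 each; half-blood lines (Nadia and Osric) take 45,000 each.
Joris's share (90,000) passes entirely to Aoife.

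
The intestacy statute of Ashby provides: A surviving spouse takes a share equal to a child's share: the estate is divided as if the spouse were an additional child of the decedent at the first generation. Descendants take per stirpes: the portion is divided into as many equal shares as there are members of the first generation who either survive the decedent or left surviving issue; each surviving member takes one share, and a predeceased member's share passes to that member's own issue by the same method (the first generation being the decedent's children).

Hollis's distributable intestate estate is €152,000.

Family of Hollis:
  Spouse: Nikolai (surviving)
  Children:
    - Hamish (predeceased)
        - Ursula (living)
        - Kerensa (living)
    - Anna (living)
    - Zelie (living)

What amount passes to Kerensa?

The spouse counts as an additional share at the children's level, so there are 4 primary shares of €38,000. Nikolai takes one such share (€38,000).
The children's combined portion (€114,000) is divided into 3 shares of €38,000: Anna and Zelie each take €38,000; Hamish's €38,000 share passes to Hamish's issue.
Hamish's share (€38,000) is divided into 2 shares of €19,000: Ursula and Kerensa each take €19,000.

Kerensa receives €19,000.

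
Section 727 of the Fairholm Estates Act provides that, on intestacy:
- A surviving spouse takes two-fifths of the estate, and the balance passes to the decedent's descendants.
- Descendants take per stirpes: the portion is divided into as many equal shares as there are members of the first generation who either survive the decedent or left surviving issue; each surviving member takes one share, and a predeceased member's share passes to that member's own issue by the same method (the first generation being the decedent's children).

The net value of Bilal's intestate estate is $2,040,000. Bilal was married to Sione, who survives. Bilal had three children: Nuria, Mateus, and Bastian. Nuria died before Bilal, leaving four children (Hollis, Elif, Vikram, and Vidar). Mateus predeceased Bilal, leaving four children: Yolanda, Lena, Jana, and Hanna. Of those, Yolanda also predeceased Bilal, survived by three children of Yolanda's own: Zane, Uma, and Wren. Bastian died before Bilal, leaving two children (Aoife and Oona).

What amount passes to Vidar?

Vidar receives $102,000.

Sione takes two-fifths of $2,040,000 = $816,000. The remaining $1,224,000 passes to the descendants.
The descendants' portion ($1,224,000) is divided into 3 shares of $408,000: Nuria's $408,000 share passes to Nuria's issue; Mateus's $408,000 share passes to Mateus's issue; Bastian's $408,000 share passes to Bastian's issue.
Nuria's share ($408,000) is divided into 4 shares of $102,000: Hollis, Elif, Vikram, and Vidar each take $102,000.
Mateus's share ($408,000) is divided into 4 shares of $102,000: Lena, Jana, and Hanna each take $102,000; Yolanda's $102,000 share passes to Yolanda's issue.
Yolanda's share ($102,000) is divided into 3 shares of $34,000: Zane, Uma, and Wren each take $34,000.
Bastian's share ($408,000) is divided into 2 shares of $204,000: Aoife and Oona each take $204,000.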